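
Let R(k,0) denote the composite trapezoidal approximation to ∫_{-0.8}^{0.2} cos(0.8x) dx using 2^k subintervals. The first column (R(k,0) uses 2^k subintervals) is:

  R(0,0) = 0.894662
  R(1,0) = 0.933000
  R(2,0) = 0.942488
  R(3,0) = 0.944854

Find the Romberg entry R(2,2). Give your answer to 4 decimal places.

0.9456

Richardson extrapolation on the trapezoidal column (denominator 4−1=3):
R(1,1) = (4·0.933000 − 0.894662) / 3 = 0.945779
R(2,1) = (4·0.942488 − 0.933000) / 3 = 0.945651
R(2,2) = 0.945651 + (0.945651 − 0.945779)/15 = 0.945642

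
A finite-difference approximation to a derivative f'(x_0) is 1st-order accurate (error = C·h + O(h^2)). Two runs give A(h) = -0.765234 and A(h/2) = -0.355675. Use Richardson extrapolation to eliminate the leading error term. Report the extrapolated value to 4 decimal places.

Extrapolated value = (2·A(h/2) − A(h)) / (2 − 1)
= (2·(-0.355675) − (-0.765234)) / 1
= 0.053884 / 1 = 0.053884

0.0539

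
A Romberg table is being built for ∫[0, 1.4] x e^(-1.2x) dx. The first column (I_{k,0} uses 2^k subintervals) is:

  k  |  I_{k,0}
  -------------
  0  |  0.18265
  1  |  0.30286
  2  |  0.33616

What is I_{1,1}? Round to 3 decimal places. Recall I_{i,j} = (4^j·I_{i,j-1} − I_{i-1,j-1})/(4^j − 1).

0.343

I_{1,1} = (4·0.30286 − 0.18265) / 3 = 0.34293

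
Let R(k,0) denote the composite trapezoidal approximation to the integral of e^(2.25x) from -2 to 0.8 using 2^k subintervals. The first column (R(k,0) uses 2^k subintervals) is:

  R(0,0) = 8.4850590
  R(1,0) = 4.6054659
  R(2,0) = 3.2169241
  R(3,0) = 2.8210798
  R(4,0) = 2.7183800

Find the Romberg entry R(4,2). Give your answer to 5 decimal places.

R(3,1) = (4·2.8210798 − 3.2169241) / 3 = 2.6891317
R(4,1) = (4·2.7183800 − 2.8210798) / 3 = 2.6841467
R(4,2) = 2.6841467 + (2.6841467 − 2.6891317)/15 = 2.6838144

2.68381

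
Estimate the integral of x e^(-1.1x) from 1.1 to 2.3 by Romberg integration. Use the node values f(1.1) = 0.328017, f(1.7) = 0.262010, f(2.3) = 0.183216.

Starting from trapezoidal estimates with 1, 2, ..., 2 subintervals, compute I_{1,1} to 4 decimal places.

I_{0,0} (trapezoid, 1 panel, h=1.2000): 0.306740
I_{1,0} (trapezoid, 2 panels, h=0.6000): 0.310576
I_{1,1} = 0.310576 + (0.310576 − 0.306740)/3 = 0.311855

0.3119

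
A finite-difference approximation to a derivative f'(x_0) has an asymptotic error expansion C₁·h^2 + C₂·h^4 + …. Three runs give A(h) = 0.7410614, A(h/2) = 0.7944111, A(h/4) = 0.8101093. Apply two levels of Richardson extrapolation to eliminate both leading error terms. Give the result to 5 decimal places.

First eliminate the h^2 term (factor 2^2 = 4):
  B₁ = (4·0.7944111 − 0.7410614)/3 = 0.8121943
  B₂ = (4·0.8101093 − 0.7944111)/3 = 0.8153420
Then eliminate the h^4 term (factor 2^4 = 16):
  (16·0.8153420 − 0.8121943)/15 = 0.8155518

0.81555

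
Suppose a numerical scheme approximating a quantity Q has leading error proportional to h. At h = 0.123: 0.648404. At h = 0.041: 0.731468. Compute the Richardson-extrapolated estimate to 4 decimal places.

0.7730

The leading error scales as h; refining by a factor of 3 reduces it by 3^1 = 3.
Extrapolated value = (3·A(h/3) − A(h)) / (3 − 1)
= (3·0.731468 − 0.648404) / 2
= 1.546000 / 2 = 0.773000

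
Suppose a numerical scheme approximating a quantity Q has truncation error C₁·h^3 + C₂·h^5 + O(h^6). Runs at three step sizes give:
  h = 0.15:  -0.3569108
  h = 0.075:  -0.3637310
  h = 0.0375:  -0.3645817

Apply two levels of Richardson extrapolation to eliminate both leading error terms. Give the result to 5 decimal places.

-0.36470

First eliminate the h^3 term (factor 2^3 = 8):
  B₁ = (8·(-0.3637310) − (-0.3569108))/7 = -0.3647053
  B₂ = (8·(-0.3645817) − (-0.3637310))/7 = -0.3647032
Then eliminate the h^5 term (factor 2^5 = 32):
  (32·(-0.3647032) − (-0.3647053))/31 = -0.3647031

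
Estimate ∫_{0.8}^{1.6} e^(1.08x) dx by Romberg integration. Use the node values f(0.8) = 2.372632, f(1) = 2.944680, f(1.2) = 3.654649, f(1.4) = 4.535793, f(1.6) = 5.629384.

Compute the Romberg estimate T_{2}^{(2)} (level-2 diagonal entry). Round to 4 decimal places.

3.0155

T_{0}^{(0)} (trapezoid, 1 panel, h=0.8000): 3.200806
T_{1}^{(0)} (trapezoid, 2 panels, h=0.4000): 3.062263
T_{2}^{(0)} (trapezoid, 4 panels, h=0.2000): 3.027226
T_{1}^{(1)} = 3.062263 + (3.062263 − 3.200806)/3 = 3.016082
T_{2}^{(1)} = 3.027226 + (3.027226 − 3.062263)/3 = 3.015547
T_{2}^{(2)} = 3.015547 + (3.015547 − 3.016082)/15 = 3.015511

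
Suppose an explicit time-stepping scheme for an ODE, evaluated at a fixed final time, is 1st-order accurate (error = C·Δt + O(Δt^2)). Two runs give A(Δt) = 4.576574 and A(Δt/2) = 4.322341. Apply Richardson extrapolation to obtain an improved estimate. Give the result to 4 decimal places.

Extrapolated value = (2·A(Δt/2) − A(Δt)) / (2 − 1)
= (2·4.322341 − 4.576574) / 1
= 4.068108 / 1 = 4.068108

4.0681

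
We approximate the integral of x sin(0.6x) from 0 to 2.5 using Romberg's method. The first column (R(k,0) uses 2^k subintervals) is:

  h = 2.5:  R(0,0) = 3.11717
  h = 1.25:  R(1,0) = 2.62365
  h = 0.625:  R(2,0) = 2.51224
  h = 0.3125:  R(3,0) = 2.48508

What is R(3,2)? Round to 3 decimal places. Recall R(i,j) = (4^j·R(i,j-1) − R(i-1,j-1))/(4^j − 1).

2.476

Richardson extrapolation on the trapezoidal column (denominator 4−1=3):
R(2,1) = (4·2.51224 − 2.62365) / 3 = 2.47510
R(3,1) = 2.48508 + (2.48508 − 2.51224)/3 = 2.47603
R(3,2) = 2.47603 + (2.47603 − 2.47510)/15 = 2.47609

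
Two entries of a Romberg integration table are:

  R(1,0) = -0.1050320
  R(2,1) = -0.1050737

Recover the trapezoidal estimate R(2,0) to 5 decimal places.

From R(2,1) = (4·R(2,0) − R(1,0))/3, solve for R(2,0):
4·R(2,0) = 3·(-0.1050737) + (-0.1050320) = -0.4202531
R(2,0) = -0.1050633

-0.10506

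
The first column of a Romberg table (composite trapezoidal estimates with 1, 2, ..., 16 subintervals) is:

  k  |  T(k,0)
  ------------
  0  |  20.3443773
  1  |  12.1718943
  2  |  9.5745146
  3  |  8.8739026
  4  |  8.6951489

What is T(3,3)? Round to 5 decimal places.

T(1,1) = 12.1718943 + (12.1718943 − 20.3443773)/3 = 9.4477333
T(2,1) = (4·9.5745146 − 12.1718943) / 3 = 8.7087214
T(3,1) = (4·8.8739026 − 9.5745146) / 3 = 8.6403653
T(2,2) = 8.7087214 + (8.7087214 − 9.4477333)/15 = 8.6594539
T(3,2) = 8.6403653 + (8.6403653 − 8.7087214)/15 = 8.6358082
T(3,3) = (64·8.6358082 − 8.6594539) / 63 = 8.6354329

8.63543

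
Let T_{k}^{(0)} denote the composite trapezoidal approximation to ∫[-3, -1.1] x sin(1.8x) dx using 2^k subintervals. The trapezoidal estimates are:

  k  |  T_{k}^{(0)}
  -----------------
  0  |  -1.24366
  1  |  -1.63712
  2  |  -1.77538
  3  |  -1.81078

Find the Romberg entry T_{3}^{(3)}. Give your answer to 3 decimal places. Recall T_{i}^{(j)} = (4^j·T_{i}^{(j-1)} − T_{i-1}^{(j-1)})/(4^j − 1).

Richardson extrapolation on the trapezoidal column (denominator 4−1=3):
T_{1}^{(1)} = (4·(-1.63712) − (-1.24366)) / 3 = -1.76827
T_{2}^{(1)} = -1.77538 + (-1.77538 − (-1.63712))/3 = -1.82147
T_{3}^{(1)} = (4·(-1.81078) − (-1.77538)) / 3 = -1.82258
T_{2}^{(2)} = -1.82147 + (-1.82147 − (-1.76827))/15 = -1.82502
T_{3}^{(2)} = (16·(-1.82258) − (-1.82147)) / 15 = -1.82265
T_{3}^{(3)} = (64·(-1.82265) − (-1.82502)) / 63 = -1.82261

-1.823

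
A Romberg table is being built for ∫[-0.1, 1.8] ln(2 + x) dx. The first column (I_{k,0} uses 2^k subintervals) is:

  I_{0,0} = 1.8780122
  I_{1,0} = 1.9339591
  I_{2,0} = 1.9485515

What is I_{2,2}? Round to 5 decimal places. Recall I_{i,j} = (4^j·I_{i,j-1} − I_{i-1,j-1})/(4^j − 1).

I_{1,1} = 1.9339591 + (1.9339591 − 1.8780122)/3 = 1.9526081
I_{2,1} = (4·1.9485515 − 1.9339591) / 3 = 1.9534156
I_{2,2} = 1.9534156 + (1.9534156 − 1.9526081)/15 = 1.9534694

1.95347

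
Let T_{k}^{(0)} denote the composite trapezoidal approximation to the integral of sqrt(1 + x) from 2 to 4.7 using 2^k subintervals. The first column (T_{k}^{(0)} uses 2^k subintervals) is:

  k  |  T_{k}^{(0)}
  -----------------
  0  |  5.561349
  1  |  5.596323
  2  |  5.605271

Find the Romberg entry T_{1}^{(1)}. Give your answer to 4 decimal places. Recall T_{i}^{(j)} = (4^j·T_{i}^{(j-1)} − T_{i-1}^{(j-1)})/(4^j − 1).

5.6080

T_{1}^{(1)} = (4·5.596323 − 5.561349) / 3 = 5.607981
(Column j=1 coincides with Simpson's rule on the same nodes.)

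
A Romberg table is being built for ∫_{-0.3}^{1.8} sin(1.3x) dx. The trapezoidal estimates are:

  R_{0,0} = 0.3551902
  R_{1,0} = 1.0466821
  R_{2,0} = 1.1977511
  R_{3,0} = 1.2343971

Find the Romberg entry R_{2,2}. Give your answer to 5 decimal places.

Richardson extrapolation on the trapezoidal column (denominator 4−1=3):
R_{1,1} = (4·1.0466821 − 0.3551902) / 3 = 1.2771794
R_{2,1} = (4·1.1977511 − 1.0466821) / 3 = 1.2481074
R_{2,2} = 1.2481074 + (1.2481074 − 1.2771794)/15 = 1.2461693

1.24617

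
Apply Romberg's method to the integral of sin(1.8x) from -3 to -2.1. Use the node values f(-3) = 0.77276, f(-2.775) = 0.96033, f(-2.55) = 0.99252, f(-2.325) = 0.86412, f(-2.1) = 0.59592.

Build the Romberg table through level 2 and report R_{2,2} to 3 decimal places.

0.799

R_{0,0} (trapezoid, 1 panel, h=0.9000): 0.61591
R_{1,0} (trapezoid, 2 panels, h=0.4500): 0.75459
R_{2,0} (trapezoid, 4 panels, h=0.2250): 0.78779
R_{1,1} = 0.75459 + (0.75459 − 0.61591)/3 = 0.80082
R_{2,1} = 0.78779 + (0.78779 − 0.75459)/3 = 0.79886
R_{2,2} = 0.79886 + (0.79886 − 0.80082)/15 = 0.79873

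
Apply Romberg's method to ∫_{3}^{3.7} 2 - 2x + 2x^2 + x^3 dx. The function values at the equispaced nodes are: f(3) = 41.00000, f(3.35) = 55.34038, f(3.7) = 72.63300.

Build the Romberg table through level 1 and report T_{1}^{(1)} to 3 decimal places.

T_{0}^{(0)} (trapezoid, 1 panel, h=0.7000): 39.77155
T_{1}^{(0)} (trapezoid, 2 panels, h=0.3500): 39.25491
T_{1}^{(1)} = 39.25491 + (39.25491 − 39.77155)/3 = 39.08270

39.083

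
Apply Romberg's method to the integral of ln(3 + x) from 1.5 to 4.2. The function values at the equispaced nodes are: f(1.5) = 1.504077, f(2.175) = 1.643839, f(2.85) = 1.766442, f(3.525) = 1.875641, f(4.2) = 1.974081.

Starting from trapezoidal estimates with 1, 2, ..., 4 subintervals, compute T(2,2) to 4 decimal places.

4.7450

T(0,0) (trapezoid, 1 panel, h=2.7000): 4.695513
T(1,0) (trapezoid, 2 panels, h=1.3500): 4.732453
T(2,0) (trapezoid, 4 panels, h=0.6750): 4.741876
T(1,1) = 4.732453 + (4.732453 − 4.695513)/3 = 4.744766
T(2,1) = 4.741876 + (4.741876 − 4.732453)/3 = 4.745017
T(2,2) = 4.745017 + (4.745017 − 4.744766)/15 = 4.745034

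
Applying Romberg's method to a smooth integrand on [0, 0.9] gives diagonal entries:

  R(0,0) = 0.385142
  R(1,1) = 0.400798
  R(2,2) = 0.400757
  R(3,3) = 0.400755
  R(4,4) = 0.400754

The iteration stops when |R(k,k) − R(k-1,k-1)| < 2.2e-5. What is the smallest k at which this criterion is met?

|R(1,1) − R(0,0)| = 0.015656 ≥ 2.2e-5
|R(2,2) − R(1,1)| = 0.000041 ≥ 2.2e-5
|R(3,3) − R(2,2)| = 0.000002 < 2.2e-5

k = 3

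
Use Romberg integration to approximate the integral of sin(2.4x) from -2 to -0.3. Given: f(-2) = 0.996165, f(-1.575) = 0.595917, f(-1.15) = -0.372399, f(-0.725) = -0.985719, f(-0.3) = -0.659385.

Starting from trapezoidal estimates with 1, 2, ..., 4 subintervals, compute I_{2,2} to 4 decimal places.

-0.2755

I_{0,0} (trapezoid, 1 panel, h=1.7000): 0.286263
I_{1,0} (trapezoid, 2 panels, h=0.8500): -0.173408
I_{2,0} (trapezoid, 4 panels, h=0.4250): -0.252370
I_{1,1} = -0.173408 + (-0.173408 − 0.286263)/3 = -0.326632
I_{2,1} = -0.252370 + (-0.252370 − (-0.173408))/3 = -0.278691
I_{2,2} = -0.278691 + (-0.278691 − (-0.326632))/15 = -0.275495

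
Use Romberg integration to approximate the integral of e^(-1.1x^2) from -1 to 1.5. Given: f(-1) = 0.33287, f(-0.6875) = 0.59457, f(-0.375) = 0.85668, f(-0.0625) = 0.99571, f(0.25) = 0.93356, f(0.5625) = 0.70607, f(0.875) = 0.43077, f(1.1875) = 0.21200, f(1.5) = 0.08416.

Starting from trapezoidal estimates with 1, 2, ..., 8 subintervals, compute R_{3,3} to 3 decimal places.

R_{0,0} (trapezoid, 1 panel, h=2.5000): 0.52129
R_{1,0} (trapezoid, 2 panels, h=1.2500): 1.42759
R_{2,0} (trapezoid, 4 panels, h=0.6250): 1.51845
R_{3,0} (trapezoid, 8 panels, h=0.3125): 1.54309
R_{1,1} = 1.42759 + (1.42759 − 0.52129)/3 = 1.72969
R_{2,1} = 1.51845 + (1.51845 − 1.42759)/3 = 1.54874
R_{3,1} = 1.54309 + (1.54309 − 1.51845)/3 = 1.55130
R_{2,2} = 1.54874 + (1.54874 − 1.72969)/15 = 1.53668
R_{3,2} = 1.55130 + (1.55130 − 1.54874)/15 = 1.55147
R_{3,3} = 1.55147 + (1.55147 − 1.53668)/63 = 1.55170

1.552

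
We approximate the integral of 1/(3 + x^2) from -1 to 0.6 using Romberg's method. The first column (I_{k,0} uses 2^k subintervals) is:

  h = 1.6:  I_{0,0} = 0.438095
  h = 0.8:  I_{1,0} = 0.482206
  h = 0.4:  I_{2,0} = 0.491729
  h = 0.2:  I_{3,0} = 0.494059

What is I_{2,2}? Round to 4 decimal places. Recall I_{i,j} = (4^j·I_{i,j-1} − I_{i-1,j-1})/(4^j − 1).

I_{1,1} = (4·0.482206 − 0.438095) / 3 = 0.496910
I_{2,1} = (4·0.491729 − 0.482206) / 3 = 0.494903
I_{2,2} = 0.494903 + (0.494903 − 0.496910)/15 = 0.494769
(Column j=1 coincides with Simpson's rule on the same nodes.)

0.4948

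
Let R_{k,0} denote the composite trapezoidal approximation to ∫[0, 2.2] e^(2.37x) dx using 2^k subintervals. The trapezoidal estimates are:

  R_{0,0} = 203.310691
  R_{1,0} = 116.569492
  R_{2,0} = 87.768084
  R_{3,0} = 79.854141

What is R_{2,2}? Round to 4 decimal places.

R_{1,1} = (4·116.569492 − 203.310691) / 3 = 87.655759
R_{2,1} = 87.768084 + (87.768084 − 116.569492)/3 = 78.167615
R_{2,2} = (16·78.167615 − 87.655759) / 15 = 77.535072

77.5351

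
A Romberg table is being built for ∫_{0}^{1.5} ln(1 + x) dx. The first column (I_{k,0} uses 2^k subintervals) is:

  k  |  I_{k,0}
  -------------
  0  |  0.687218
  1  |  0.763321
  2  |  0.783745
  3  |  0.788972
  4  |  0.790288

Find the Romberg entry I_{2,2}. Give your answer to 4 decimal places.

0.7907

I_{1,1} = 0.763321 + (0.763321 − 0.687218)/3 = 0.788689
I_{2,1} = 0.783745 + (0.783745 − 0.763321)/3 = 0.790553
I_{2,2} = 0.790553 + (0.790553 − 0.788689)/15 = 0.790677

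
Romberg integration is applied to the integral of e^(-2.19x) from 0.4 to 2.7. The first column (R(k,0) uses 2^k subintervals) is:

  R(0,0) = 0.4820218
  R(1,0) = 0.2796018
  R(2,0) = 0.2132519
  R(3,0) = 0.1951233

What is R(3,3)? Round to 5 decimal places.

Richardson extrapolation on the trapezoidal column (denominator 4−1=3):
R(1,1) = 0.2796018 + (0.2796018 − 0.4820218)/3 = 0.2121285
R(2,1) = 0.2132519 + (0.2132519 − 0.2796018)/3 = 0.1911353
R(3,1) = (4·0.1951233 − 0.2132519) / 3 = 0.1890804
R(2,2) = (16·0.1911353 − 0.2121285) / 15 = 0.1897358
R(3,2) = (16·0.1890804 − 0.1911353) / 15 = 0.1889434
R(3,3) = (64·0.1889434 − 0.1897358) / 63 = 0.1889308
(Column j=1 coincides with Simpson's rule on the same nodes.)

0.18893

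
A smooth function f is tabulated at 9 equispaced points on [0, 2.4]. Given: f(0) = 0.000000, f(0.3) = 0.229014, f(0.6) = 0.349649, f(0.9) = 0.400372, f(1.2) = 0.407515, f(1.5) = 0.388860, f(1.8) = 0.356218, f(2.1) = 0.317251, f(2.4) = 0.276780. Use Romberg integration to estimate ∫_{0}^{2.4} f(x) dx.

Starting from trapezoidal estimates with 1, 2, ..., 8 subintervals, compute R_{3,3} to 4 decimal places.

0.7847

R_{0,0} (trapezoid, 1 panel, h=2.4000): 0.332136
R_{1,0} (trapezoid, 2 panels, h=1.2000): 0.655086
R_{2,0} (trapezoid, 4 panels, h=0.6000): 0.751063
R_{3,0} (trapezoid, 8 panels, h=0.3000): 0.776181
R_{1,1} = 0.655086 + (0.655086 − 0.332136)/3 = 0.762736
R_{2,1} = 0.751063 + (0.751063 − 0.655086)/3 = 0.783055
R_{3,1} = 0.776181 + (0.776181 − 0.751063)/3 = 0.784554
R_{2,2} = 0.783055 + (0.783055 − 0.762736)/15 = 0.784410
R_{3,2} = 0.784554 + (0.784554 − 0.783055)/15 = 0.784654
R_{3,3} = 0.784654 + (0.784654 − 0.784410)/63 = 0.784658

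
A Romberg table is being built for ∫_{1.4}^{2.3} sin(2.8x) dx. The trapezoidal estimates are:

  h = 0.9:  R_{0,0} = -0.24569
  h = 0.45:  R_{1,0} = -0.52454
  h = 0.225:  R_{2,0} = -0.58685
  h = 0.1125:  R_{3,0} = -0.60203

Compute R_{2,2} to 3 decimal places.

-0.607

R_{1,1} = (4·(-0.52454) − (-0.24569)) / 3 = -0.61749
R_{2,1} = (4·(-0.58685) − (-0.52454)) / 3 = -0.60762
R_{2,2} = -0.60762 + (-0.60762 − (-0.61749))/15 = -0.60696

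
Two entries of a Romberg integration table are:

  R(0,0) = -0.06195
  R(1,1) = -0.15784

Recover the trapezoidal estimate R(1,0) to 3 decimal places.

From R(1,1) = (4·R(1,0) − R(0,0))/3, solve for R(1,0):
4·R(1,0) = 3·(-0.15784) + (-0.06195) = -0.53547
R(1,0) = -0.13387

-0.134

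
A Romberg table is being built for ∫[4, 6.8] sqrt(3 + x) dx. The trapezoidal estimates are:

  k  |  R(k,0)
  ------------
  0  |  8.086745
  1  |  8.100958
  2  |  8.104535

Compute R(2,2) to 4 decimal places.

8.1057

Richardson extrapolation on the trapezoidal column (denominator 4−1=3):
R(1,1) = (4·8.100958 − 8.086745) / 3 = 8.105696
R(2,1) = (4·8.104535 − 8.100958) / 3 = 8.105727
R(2,2) = 8.105727 + (8.105727 − 8.105696)/15 = 8.105729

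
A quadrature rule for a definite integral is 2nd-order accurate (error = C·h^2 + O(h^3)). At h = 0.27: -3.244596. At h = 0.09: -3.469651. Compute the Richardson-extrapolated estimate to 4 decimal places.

The leading error scales as h^2; refining by a factor of 3 reduces it by 3^2 = 9.
Extrapolated value = (9·A(h/3) − A(h)) / (9 − 1)
= (9·(-3.469651) − (-3.244596)) / 8
= -27.982263 / 8 = -3.497783

-3.4978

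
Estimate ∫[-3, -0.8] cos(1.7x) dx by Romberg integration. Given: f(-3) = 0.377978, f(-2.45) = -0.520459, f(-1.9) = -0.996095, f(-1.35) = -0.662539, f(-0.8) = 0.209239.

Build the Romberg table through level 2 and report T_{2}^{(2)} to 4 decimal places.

-1.1171

T_{0}^{(0)} (trapezoid, 1 panel, h=2.2000): 0.645939
T_{1}^{(0)} (trapezoid, 2 panels, h=1.1000): -0.772735
T_{2}^{(0)} (trapezoid, 4 panels, h=0.5500): -1.037016
T_{1}^{(1)} = -0.772735 + (-0.772735 − 0.645939)/3 = -1.245626
T_{2}^{(1)} = -1.037016 + (-1.037016 − (-0.772735))/3 = -1.125110
T_{2}^{(2)} = -1.125110 + (-1.125110 − (-1.245626))/15 = -1.117076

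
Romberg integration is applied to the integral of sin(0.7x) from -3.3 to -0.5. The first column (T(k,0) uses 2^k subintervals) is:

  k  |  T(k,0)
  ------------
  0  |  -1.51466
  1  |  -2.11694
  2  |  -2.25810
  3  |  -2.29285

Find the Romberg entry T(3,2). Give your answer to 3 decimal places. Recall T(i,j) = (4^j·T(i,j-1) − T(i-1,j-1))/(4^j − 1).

-2.304

Richardson extrapolation on the trapezoidal column (denominator 4−1=3):
T(2,1) = -2.25810 + (-2.25810 − (-2.11694))/3 = -2.30515
T(3,1) = (4·(-2.29285) − (-2.25810)) / 3 = -2.30443
T(3,2) = -2.30443 + (-2.30443 − (-2.30515))/15 = -2.30438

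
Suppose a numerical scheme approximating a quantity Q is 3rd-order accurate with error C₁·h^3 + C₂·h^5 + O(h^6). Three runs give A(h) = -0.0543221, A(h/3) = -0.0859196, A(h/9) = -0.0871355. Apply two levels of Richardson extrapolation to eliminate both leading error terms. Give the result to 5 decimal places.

First eliminate the h^3 term (factor 3^3 = 27):
  B₁ = (27·(-0.0859196) − (-0.0543221))/26 = -0.0871349
  B₂ = (27·(-0.0871355) − (-0.0859196))/26 = -0.0871823
Then eliminate the h^5 term (factor 3^5 = 243):
  (243·(-0.0871823) − (-0.0871349))/242 = -0.0871825

-0.08718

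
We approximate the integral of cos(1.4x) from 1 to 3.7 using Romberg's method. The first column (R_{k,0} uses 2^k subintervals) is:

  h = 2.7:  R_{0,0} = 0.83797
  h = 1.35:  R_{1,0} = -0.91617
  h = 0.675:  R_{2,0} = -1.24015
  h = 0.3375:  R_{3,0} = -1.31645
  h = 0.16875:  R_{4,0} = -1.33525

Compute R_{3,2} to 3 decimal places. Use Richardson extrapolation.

Richardson extrapolation on the trapezoidal column (denominator 4−1=3):
R_{2,1} = (4·(-1.24015) − (-0.91617)) / 3 = -1.34814
R_{3,1} = (4·(-1.31645) − (-1.24015)) / 3 = -1.34188
R_{3,2} = -1.34188 + (-1.34188 − (-1.34814))/15 = -1.34146

-1.341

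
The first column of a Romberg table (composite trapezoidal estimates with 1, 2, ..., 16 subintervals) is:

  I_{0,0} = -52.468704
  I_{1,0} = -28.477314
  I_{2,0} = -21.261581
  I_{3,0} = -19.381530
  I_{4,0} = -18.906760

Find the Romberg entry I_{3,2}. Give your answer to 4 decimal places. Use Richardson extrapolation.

-18.7481

Richardson extrapolation on the trapezoidal column (denominator 4−1=3):
I_{2,1} = (4·(-21.261581) − (-28.477314)) / 3 = -18.856337
I_{3,1} = -19.381530 + (-19.381530 − (-21.261581))/3 = -18.754846
I_{3,2} = (16·(-18.754846) − (-18.856337)) / 15 = -18.748080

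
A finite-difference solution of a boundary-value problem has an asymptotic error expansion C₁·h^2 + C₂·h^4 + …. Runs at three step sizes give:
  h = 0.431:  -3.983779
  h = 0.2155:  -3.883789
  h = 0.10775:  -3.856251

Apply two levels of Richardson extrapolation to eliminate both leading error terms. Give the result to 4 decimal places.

-3.8468

First eliminate the h^2 term (factor 2^2 = 4):
  B₁ = (4·(-3.883789) − (-3.983779))/3 = -3.850459
  B₂ = (4·(-3.856251) − (-3.883789))/3 = -3.847072
Then eliminate the h^4 term (factor 2^4 = 16):
  (16·(-3.847072) − (-3.850459))/15 = -3.846846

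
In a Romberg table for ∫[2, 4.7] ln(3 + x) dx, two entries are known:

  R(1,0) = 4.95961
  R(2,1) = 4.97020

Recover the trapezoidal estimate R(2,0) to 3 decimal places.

4.968

From R(2,1) = (4·R(2,0) − R(1,0))/3, solve for R(2,0):
4·R(2,0) = 3·4.97020 + 4.95961 = 19.87021
R(2,0) = 4.96755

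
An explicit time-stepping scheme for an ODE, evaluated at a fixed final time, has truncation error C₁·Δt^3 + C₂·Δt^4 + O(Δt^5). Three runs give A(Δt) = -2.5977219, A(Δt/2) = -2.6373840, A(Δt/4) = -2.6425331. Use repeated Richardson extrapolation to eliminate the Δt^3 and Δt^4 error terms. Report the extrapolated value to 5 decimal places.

First eliminate the Δt^3 term (factor 2^3 = 8):
  B₁ = (8·(-2.6373840) − (-2.5977219))/7 = -2.6430500
  B₂ = (8·(-2.6425331) − (-2.6373840))/7 = -2.6432687
Then eliminate the Δt^4 term (factor 2^4 = 16):
  (16·(-2.6432687) − (-2.6430500))/15 = -2.6432833

-2.64328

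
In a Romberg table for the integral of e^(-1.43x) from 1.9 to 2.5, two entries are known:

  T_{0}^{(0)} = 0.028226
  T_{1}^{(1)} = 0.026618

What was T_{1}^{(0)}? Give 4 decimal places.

0.0270

From T_{1}^{(1)} = (4·T_{1}^{(0)} − T_{0}^{(0)})/3, solve for T_{1}^{(0)}:
4·T_{1}^{(0)} = 3·0.026618 + 0.028226 = 0.108080
T_{1}^{(0)} = 0.027020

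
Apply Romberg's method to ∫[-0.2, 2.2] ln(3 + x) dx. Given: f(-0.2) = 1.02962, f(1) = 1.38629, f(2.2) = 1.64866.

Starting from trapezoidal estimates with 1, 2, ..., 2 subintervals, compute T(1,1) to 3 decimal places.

3.289

T(0,0) (trapezoid, 1 panel, h=2.4000): 3.21394
T(1,0) (trapezoid, 2 panels, h=1.2000): 3.27052
T(1,1) = 3.27052 + (3.27052 − 3.21394)/3 = 3.28938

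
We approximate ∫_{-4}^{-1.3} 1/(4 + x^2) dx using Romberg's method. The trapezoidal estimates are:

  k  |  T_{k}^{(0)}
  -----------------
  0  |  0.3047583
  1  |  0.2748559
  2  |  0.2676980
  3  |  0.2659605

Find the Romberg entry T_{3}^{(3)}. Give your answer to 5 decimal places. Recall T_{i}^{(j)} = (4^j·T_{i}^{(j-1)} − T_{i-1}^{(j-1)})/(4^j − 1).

T_{1}^{(1)} = (4·0.2748559 − 0.3047583) / 3 = 0.2648884
T_{2}^{(1)} = 0.2676980 + (0.2676980 − 0.2748559)/3 = 0.2653120
T_{3}^{(1)} = (4·0.2659605 − 0.2676980) / 3 = 0.2653813
T_{2}^{(2)} = (16·0.2653120 − 0.2648884) / 15 = 0.2653402
T_{3}^{(2)} = 0.2653813 + (0.2653813 − 0.2653120)/15 = 0.2653859
T_{3}^{(3)} = 0.2653859 + (0.2653859 − 0.2653402)/63 = 0.2653866

0.26539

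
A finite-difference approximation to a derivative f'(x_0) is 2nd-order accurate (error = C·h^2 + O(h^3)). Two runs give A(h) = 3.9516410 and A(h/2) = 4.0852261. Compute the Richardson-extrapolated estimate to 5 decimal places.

Extrapolated value = (4·A(h/2) − A(h)) / (4 − 1)
= (4·4.0852261 − 3.9516410) / 3
= 12.3892634 / 3 = 4.1297545

4.12975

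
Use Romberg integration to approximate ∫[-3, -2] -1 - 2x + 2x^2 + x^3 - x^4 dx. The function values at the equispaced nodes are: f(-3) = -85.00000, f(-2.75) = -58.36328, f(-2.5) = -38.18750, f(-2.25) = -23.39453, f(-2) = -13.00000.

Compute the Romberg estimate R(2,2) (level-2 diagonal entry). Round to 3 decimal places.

R(0,0) (trapezoid, 1 panel, h=1.0000): -49.00000
R(1,0) (trapezoid, 2 panels, h=0.5000): -43.59375
R(2,0) (trapezoid, 4 panels, h=0.2500): -42.23633
R(1,1) = -43.59375 + (-43.59375 − (-49.00000))/3 = -41.79167
R(2,1) = -42.23633 + (-42.23633 − (-43.59375))/3 = -41.78386
R(2,2) = -41.78386 + (-41.78386 − (-41.79167))/15 = -41.78334

-41.783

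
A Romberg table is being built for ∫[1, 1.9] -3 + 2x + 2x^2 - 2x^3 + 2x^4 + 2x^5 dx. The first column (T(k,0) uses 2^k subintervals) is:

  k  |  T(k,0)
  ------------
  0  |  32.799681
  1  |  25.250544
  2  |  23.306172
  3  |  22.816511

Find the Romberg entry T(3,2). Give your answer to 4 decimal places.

Richardson extrapolation on the trapezoidal column (denominator 4−1=3):
T(2,1) = 23.306172 + (23.306172 − 25.250544)/3 = 22.658048
T(3,1) = 22.816511 + (22.816511 − 23.306172)/3 = 22.653291
T(3,2) = 22.653291 + (22.653291 − 22.658048)/15 = 22.652974
(Column j=1 coincides with Simpson's rule on the same nodes.)

22.6530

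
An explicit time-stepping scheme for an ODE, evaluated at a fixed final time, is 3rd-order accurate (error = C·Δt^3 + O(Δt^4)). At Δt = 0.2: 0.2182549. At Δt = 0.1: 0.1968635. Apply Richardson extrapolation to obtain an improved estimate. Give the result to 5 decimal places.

0.19381

The leading error scales as Δt^3; refining by a factor of 2 reduces it by 2^3 = 8.
Extrapolated value = (8·A(Δt/2) − A(Δt)) / (8 − 1)
= (8·0.1968635 − 0.2182549) / 7
= 1.3566531 / 7 = 0.1938076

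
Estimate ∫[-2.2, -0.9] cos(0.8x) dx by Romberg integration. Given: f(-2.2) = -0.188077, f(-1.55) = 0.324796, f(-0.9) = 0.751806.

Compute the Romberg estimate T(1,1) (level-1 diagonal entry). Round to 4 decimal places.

0.4036

T(0,0) (trapezoid, 1 panel, h=1.3000): 0.366424
T(1,0) (trapezoid, 2 panels, h=0.6500): 0.394329
T(1,1) = 0.394329 + (0.394329 − 0.366424)/3 = 0.403631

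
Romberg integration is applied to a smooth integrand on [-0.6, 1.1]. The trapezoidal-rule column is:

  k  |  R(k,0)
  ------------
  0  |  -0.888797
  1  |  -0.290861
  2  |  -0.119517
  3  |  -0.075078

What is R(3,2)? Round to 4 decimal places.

-0.0601

R(2,1) = (4·(-0.119517) − (-0.290861)) / 3 = -0.062402
R(3,1) = (4·(-0.075078) − (-0.119517)) / 3 = -0.060265
R(3,2) = -0.060265 + (-0.060265 − (-0.062402))/15 = -0.060123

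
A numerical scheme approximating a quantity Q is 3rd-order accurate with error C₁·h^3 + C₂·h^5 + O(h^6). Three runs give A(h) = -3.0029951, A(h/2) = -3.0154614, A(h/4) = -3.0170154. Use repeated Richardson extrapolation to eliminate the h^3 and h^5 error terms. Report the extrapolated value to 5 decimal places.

-3.01724

First eliminate the h^3 term (factor 2^3 = 8):
  B₁ = (8·(-3.0154614) − (-3.0029951))/7 = -3.0172423
  B₂ = (8·(-3.0170154) − (-3.0154614))/7 = -3.0172374
Then eliminate the h^5 term (factor 2^5 = 32):
  (32·(-3.0172374) − (-3.0172423))/31 = -3.0172372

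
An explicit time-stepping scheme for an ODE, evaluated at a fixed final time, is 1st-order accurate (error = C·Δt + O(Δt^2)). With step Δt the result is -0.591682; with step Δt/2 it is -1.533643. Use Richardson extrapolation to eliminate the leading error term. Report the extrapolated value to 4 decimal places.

The leading error scales as Δt; refining by a factor of 2 reduces it by 2^1 = 2.
Extrapolated value = (2·A(Δt/2) − A(Δt)) / (2 − 1)
= (2·(-1.533643) − (-0.591682)) / 1
= -2.475604 / 1 = -2.475604

-2.4756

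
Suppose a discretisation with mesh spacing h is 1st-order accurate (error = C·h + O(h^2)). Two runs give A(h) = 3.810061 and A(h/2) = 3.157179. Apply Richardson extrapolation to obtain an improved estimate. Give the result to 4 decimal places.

Extrapolated value = (2·A(h/2) − A(h)) / (2 − 1)
= (2·3.157179 − 3.810061) / 1
= 2.504297 / 1 = 2.504297

2.5043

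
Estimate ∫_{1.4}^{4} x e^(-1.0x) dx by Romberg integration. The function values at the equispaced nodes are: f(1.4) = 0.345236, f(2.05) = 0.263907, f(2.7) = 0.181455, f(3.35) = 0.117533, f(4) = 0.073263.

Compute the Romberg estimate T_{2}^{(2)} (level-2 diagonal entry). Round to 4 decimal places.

T_{0}^{(0)} (trapezoid, 1 panel, h=2.6000): 0.544049
T_{1}^{(0)} (trapezoid, 2 panels, h=1.3000): 0.507916
T_{2}^{(0)} (trapezoid, 4 panels, h=0.6500): 0.501894
T_{1}^{(1)} = 0.507916 + (0.507916 − 0.544049)/3 = 0.495872
T_{2}^{(1)} = 0.501894 + (0.501894 − 0.507916)/3 = 0.499887
T_{2}^{(2)} = 0.499887 + (0.499887 − 0.495872)/15 = 0.500155

0.5002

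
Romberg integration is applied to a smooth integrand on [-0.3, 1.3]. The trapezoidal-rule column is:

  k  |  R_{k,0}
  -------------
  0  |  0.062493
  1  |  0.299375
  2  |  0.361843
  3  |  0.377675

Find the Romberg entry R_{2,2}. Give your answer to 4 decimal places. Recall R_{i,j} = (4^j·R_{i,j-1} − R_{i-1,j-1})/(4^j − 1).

Richardson extrapolation on the trapezoidal column (denominator 4−1=3):
R_{1,1} = 0.299375 + (0.299375 − 0.062493)/3 = 0.378336
R_{2,1} = (4·0.361843 − 0.299375) / 3 = 0.382666
R_{2,2} = (16·0.382666 − 0.378336) / 15 = 0.382955

0.3830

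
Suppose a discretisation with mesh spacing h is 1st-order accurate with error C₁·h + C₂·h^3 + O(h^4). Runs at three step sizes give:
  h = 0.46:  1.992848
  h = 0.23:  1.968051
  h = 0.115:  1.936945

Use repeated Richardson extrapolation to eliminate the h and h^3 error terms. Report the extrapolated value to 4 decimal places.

First eliminate the h term (factor 2^1 = 2):
  B₁ = (2·1.968051 − 1.992848)/1 = 1.943254
  B₂ = (2·1.936945 − 1.968051)/1 = 1.905839
Then eliminate the h^3 term (factor 2^3 = 8):
  (8·1.905839 − 1.943254)/7 = 1.900494

1.9005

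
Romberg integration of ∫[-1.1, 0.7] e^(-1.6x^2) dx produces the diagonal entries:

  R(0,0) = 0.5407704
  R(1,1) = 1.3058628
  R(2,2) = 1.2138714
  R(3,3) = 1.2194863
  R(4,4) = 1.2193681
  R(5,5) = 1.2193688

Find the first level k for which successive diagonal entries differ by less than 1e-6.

|R(1,1) − R(0,0)| = 0.7650924 ≥ 1e-6
|R(2,2) − R(1,1)| = 0.0919914 ≥ 1e-6
|R(3,3) − R(2,2)| = 0.0056149 ≥ 1e-6
|R(4,4) − R(3,3)| = 0.0001182 ≥ 1e-6
|R(5,5) − R(4,4)| = 0.0000007 < 1e-6

k = 5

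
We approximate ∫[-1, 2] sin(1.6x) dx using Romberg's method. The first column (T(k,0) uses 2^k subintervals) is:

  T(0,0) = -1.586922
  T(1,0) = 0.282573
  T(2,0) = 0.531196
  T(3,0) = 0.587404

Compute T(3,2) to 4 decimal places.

Richardson extrapolation on the trapezoidal column (denominator 4−1=3):
T(2,1) = (4·0.531196 − 0.282573) / 3 = 0.614070
T(3,1) = (4·0.587404 − 0.531196) / 3 = 0.606140
T(3,2) = (16·0.606140 − 0.614070) / 15 = 0.605611
(Column j=1 coincides with Simpson's rule on the same nodes.)

0.6056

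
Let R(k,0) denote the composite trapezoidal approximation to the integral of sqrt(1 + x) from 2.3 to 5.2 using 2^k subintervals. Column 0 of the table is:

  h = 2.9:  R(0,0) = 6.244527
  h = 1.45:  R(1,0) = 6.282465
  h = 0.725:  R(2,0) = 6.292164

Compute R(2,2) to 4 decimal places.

6.2954

Richardson extrapolation on the trapezoidal column (denominator 4−1=3):
R(1,1) = (4·6.282465 − 6.244527) / 3 = 6.295111
R(2,1) = (4·6.292164 − 6.282465) / 3 = 6.295397
R(2,2) = 6.295397 + (6.295397 − 6.295111)/15 = 6.295416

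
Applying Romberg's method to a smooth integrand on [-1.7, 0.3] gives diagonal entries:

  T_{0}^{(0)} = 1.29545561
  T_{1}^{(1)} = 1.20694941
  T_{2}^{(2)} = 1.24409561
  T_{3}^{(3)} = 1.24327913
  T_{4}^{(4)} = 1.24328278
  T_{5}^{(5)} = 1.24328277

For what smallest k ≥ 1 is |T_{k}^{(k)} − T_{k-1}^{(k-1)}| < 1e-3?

|T_{1}^{(1)} − T_{0}^{(0)}| = 0.08850620 ≥ 1e-3
|T_{2}^{(2)} − T_{1}^{(1)}| = 0.03714620 ≥ 1e-3
|T_{3}^{(3)} − T_{2}^{(2)}| = 0.00081648 < 1e-3

k = 3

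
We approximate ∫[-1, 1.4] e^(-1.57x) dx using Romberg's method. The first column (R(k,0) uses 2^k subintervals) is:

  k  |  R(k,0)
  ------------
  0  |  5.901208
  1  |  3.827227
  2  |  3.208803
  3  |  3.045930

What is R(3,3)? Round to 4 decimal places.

R(1,1) = (4·3.827227 − 5.901208) / 3 = 3.135900
R(2,1) = 3.208803 + (3.208803 − 3.827227)/3 = 3.002662
R(3,1) = (4·3.045930 − 3.208803) / 3 = 2.991639
R(2,2) = (16·3.002662 − 3.135900) / 15 = 2.993779
R(3,2) = (16·2.991639 − 3.002662) / 15 = 2.990904
R(3,3) = 2.990904 + (2.990904 − 2.993779)/63 = 2.990858
(Column j=1 coincides with Simpson's rule on the same nodes.)

2.9909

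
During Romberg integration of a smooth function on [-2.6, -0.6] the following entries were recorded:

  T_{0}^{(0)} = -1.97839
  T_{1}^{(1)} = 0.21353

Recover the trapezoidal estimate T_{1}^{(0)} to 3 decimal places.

-0.334

From T_{1}^{(1)} = (4·T_{1}^{(0)} − T_{0}^{(0)})/3, solve for T_{1}^{(0)}:
4·T_{1}^{(0)} = 3·0.21353 + (-1.97839) = -1.33780
T_{1}^{(0)} = -0.33445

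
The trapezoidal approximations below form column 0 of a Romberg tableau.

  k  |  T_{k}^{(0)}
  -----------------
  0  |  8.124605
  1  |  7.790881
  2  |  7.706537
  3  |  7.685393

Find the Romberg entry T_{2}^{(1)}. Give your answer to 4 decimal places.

7.6784

Richardson extrapolation on the trapezoidal column (denominator 4−1=3):
T_{2}^{(1)} = (4·7.706537 − 7.790881) / 3 = 7.678422
(Column j=1 coincides with Simpson's rule on the same nodes.)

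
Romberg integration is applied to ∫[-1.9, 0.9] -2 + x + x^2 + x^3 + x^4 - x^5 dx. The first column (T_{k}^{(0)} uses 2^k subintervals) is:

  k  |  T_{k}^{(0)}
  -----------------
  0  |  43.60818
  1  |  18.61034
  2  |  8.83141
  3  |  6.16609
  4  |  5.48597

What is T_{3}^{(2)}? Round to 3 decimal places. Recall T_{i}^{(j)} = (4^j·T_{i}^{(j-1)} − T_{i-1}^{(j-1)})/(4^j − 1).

5.258

Richardson extrapolation on the trapezoidal column (denominator 4−1=3):
T_{2}^{(1)} = (4·8.83141 − 18.61034) / 3 = 5.57177
T_{3}^{(1)} = (4·6.16609 − 8.83141) / 3 = 5.27765
T_{3}^{(2)} = (16·5.27765 − 5.57177) / 15 = 5.25804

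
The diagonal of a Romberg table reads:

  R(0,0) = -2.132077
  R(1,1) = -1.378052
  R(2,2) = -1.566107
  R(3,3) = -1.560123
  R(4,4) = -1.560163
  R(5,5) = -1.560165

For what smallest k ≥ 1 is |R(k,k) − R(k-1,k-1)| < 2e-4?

k = 4

|R(1,1) − R(0,0)| = 0.754025 ≥ 2e-4
|R(2,2) − R(1,1)| = 0.188055 ≥ 2e-4
|R(3,3) − R(2,2)| = 0.005984 ≥ 2e-4
|R(4,4) − R(3,3)| = 0.000040 < 2e-4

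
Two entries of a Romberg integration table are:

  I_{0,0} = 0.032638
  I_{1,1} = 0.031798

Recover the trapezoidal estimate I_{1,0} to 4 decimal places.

0.0320

From I_{1,1} = (4·I_{1,0} − I_{0,0})/3, solve for I_{1,0}:
4·I_{1,0} = 3·0.031798 + 0.032638 = 0.128032
I_{1,0} = 0.032008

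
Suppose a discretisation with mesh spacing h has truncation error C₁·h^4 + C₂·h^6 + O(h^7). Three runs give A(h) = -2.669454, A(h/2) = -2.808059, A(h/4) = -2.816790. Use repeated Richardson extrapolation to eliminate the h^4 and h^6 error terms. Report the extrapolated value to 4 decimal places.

First eliminate the h^4 term (factor 2^4 = 16):
  B₁ = (16·(-2.808059) − (-2.669454))/15 = -2.817299
  B₂ = (16·(-2.816790) − (-2.808059))/15 = -2.817372
Then eliminate the h^6 term (factor 2^6 = 64):
  (64·(-2.817372) − (-2.817299))/63 = -2.817373

-2.8174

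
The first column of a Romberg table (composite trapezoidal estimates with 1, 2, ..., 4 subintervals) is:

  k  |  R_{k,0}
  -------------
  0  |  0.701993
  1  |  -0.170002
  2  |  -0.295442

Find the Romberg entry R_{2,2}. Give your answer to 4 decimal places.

R_{1,1} = (4·(-0.170002) − 0.701993) / 3 = -0.460667
R_{2,1} = -0.295442 + (-0.295442 − (-0.170002))/3 = -0.337255
R_{2,2} = (16·(-0.337255) − (-0.460667)) / 15 = -0.329028

-0.3290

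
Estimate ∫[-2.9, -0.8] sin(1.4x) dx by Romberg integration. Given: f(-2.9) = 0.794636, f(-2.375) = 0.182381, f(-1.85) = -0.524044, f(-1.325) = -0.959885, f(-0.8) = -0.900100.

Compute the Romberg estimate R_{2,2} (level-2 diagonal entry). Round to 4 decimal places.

R_{0,0} (trapezoid, 1 panel, h=2.1000): -0.110737
R_{1,0} (trapezoid, 2 panels, h=1.0500): -0.605615
R_{2,0} (trapezoid, 4 panels, h=0.5250): -0.710997
R_{1,1} = -0.605615 + (-0.605615 − (-0.110737))/3 = -0.770574
R_{2,1} = -0.710997 + (-0.710997 − (-0.605615))/3 = -0.746124
R_{2,2} = -0.746124 + (-0.746124 − (-0.770574))/15 = -0.744494

-0.7445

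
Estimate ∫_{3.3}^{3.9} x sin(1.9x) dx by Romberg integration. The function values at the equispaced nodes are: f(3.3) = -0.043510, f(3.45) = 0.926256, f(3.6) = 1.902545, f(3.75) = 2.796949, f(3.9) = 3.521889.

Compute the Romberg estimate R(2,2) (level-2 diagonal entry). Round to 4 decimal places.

R(0,0) (trapezoid, 1 panel, h=0.6000): 1.043514
R(1,0) (trapezoid, 2 panels, h=0.3000): 1.092520
R(2,0) (trapezoid, 4 panels, h=0.1500): 1.104741
R(1,1) = 1.092520 + (1.092520 − 1.043514)/3 = 1.108855
R(2,1) = 1.104741 + (1.104741 − 1.092520)/3 = 1.108815
R(2,2) = 1.108815 + (1.108815 − 1.108855)/15 = 1.108812

1.1088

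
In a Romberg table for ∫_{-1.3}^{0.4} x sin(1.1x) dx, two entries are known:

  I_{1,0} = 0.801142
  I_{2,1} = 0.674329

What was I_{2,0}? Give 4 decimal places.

0.7060

From I_{2,1} = (4·I_{2,0} − I_{1,0})/3, solve for I_{2,0}:
4·I_{2,0} = 3·0.674329 + 0.801142 = 2.824129
I_{2,0} = 0.706032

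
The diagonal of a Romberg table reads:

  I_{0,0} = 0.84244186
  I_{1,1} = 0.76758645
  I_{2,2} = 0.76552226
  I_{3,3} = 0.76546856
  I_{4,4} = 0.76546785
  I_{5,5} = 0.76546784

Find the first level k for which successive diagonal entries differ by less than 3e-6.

|I_{1,1} − I_{0,0}| = 0.07485541 ≥ 3e-6
|I_{2,2} − I_{1,1}| = 0.00206419 ≥ 3e-6
|I_{3,3} − I_{2,2}| = 0.00005370 ≥ 3e-6
|I_{4,4} − I_{3,3}| = 0.00000071 < 3e-6

k = 4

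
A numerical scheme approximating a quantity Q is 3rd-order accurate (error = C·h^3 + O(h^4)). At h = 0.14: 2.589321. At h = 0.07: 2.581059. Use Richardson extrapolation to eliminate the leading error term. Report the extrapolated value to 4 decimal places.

2.5799

The leading error scales as h^3; refining by a factor of 2 reduces it by 2^3 = 8.
Extrapolated value = (8·A(h/2) − A(h)) / (8 − 1)
= (8·2.581059 − 2.589321) / 7
= 18.059151 / 7 = 2.579879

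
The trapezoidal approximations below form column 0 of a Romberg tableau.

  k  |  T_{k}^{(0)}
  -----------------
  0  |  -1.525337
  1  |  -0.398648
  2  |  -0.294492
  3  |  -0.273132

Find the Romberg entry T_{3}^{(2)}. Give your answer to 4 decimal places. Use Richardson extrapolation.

T_{2}^{(1)} = (4·(-0.294492) − (-0.398648)) / 3 = -0.259773
T_{3}^{(1)} = -0.273132 + (-0.273132 − (-0.294492))/3 = -0.266012
T_{3}^{(2)} = (16·(-0.266012) − (-0.259773)) / 15 = -0.266428

-0.2664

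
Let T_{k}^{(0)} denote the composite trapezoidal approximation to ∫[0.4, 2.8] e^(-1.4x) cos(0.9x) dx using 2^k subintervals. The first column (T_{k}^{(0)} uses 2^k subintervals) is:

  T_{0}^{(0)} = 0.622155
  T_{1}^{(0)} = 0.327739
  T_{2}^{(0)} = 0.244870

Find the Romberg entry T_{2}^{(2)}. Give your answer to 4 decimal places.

T_{1}^{(1)} = 0.327739 + (0.327739 − 0.622155)/3 = 0.229600
T_{2}^{(1)} = 0.244870 + (0.244870 − 0.327739)/3 = 0.217247
T_{2}^{(2)} = 0.217247 + (0.217247 − 0.229600)/15 = 0.216423

0.2164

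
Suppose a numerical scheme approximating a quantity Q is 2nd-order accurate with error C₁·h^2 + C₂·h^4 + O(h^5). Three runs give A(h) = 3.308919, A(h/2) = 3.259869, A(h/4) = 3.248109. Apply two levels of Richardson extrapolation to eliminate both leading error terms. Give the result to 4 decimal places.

First eliminate the h^2 term (factor 2^2 = 4):
  B₁ = (4·3.259869 − 3.308919)/3 = 3.243519
  B₂ = (4·3.248109 − 3.259869)/3 = 3.244189
Then eliminate the h^4 term (factor 2^4 = 16):
  (16·3.244189 − 3.243519)/15 = 3.244234

3.2442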